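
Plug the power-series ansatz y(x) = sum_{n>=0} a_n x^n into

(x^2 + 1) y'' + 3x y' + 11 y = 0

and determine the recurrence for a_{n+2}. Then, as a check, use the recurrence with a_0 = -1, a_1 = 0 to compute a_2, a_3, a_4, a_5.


Substitute y = sum_n a_n x^n.
(1 + 1 x^2) y'' contributes (n+2)(n+1) a_{n+2} + n(n-1) a_n at x^n.
3 x y'(x) contributes 3 n a_n at x^n.
11 y(x) contributes 11 a_n at x^n.
Matching x^n: (n+2)(n+1) a_{n+2} + (n(n-1) + 3 n + 11) a_n = 0.
Thus a_{n+2} = (-n(n-1) - 3 n - 11) / ((n+1)(n+2)) * a_n.

Check with a_0 = -1, a_1 = 0 (apply the recurrence for n = 0, 1, 2, 3): a_0 = -1, a_1 = 0, a_2 = 11/2, a_3 = 0, a_4 = -209/24, a_5 = 0.

a_(n+2) = (-n(n-1) - 3 n - 11) / ((n+1)(n+2)) * a_n; check: a_0 = -1, a_1 = 0, a_2 = 11/2, a_3 = 0, a_4 = -209/24, a_5 = 0


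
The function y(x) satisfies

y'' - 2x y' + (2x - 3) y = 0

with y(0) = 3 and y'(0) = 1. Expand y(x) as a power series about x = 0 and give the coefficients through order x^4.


Ansatz: y(x) = sum_{n>=0} a_n x^n, so y'(x) = sum_{n>=1} n a_n x^(n-1) and y''(x) = sum_{n>=2} n(n-1) a_n x^(n-2).
Substitute into P(x) y'' + Q(x) y' + R(x) y = 0 with P(x) = 1, Q(x) = -2x, R(x) = 2x - 3, and match powers of x.
Initial conditions: a_0 = 3, a_1 = 1.
Setting the coefficient of each power of x to zero and solving order by order (substituting the coefficients already found):
  x^0: 2 a_2 - 3 a_0 = 0  ->  2 a_2 = 3 a_0 = 9  ->  a_2 = 9/2
  x^1: 6 a_3 - 5 a_1 + 2 a_0 = 0  ->  6 a_3 = 5 a_1 - 2 a_0 = -1  ->  a_3 = -1/6
  x^2: 12 a_4 - 7 a_2 + 2 a_1 = 0  ->  12 a_4 = 7 a_2 - 2 a_1 = 59/2  ->  a_4 = 59/24
Truncated series: y(x) = 3 + x + (9/2) x^2 - (1/6) x^3 + (59/24) x^4 + O(x^5).

a_0 = 3; a_1 = 1; a_2 = 9/2; a_3 = -1/6; a_4 = 59/24


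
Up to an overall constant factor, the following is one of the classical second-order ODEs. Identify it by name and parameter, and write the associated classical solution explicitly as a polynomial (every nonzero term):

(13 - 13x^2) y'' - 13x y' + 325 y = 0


All three coefficients share the factor 13; dividing through by 13 gives  (1 - x^2) y'' - x y' + 25 y = 0.
This matches the Chebyshev equation (1 - x^2) y'' - x y' + n^2 y = 0 (note the -x y' term, not -2x y') with n^2 = 25, so n = 5; the polynomial solution is T_5(x).
With y = sum_k a_k x^k, matching x^k gives (k+2)(k+1) a_{k+2} = (k^2 - n^2) a_k = (k - 5)(k + 5) a_k. The right side vanishes at k = 5, so the series with the parity of 5 terminates at degree 5.
Standard normalization: leading coefficient of T_n is 2^(n-1), so a_5 = 2^4 = 16. Work downward with a_k = (k+1)(k+2) a_{k+2} / ((k - 5)(k + 5)):
  a_3 = (4)(5)(16) / ((3 - 5)(3 + 5)) = 320/(-16) = -20
  a_1 = (2)(3)(-20) / ((1 - 5)(1 + 5)) = -120/(-24) = 5
Hence T_5(x) = 16 x^5 - 20 x^3 + 5 x.

T_5(x); series = 16 x^5 - 20 x^3 + 5 x


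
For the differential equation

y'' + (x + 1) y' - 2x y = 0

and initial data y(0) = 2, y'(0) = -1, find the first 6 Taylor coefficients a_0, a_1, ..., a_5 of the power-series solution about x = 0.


Ansatz: y(x) = sum_{n>=0} a_n x^n, so y'(x) = sum_{n>=1} n a_n x^(n-1) and y''(x) = sum_{n>=2} n(n-1) a_n x^(n-2).
Substitute into P(x) y'' + Q(x) y' + R(x) y = 0 with P(x) = 1, Q(x) = x + 1, R(x) = -2x, and match powers of x.
Initial conditions: a_0 = 2, a_1 = -1.
Setting the coefficient of each power of x to zero and solving order by order (substituting the coefficients already found):
  x^0: 2 a_2 + a_1 = 0  ->  2 a_2 = -a_1 = 1  ->  a_2 = 1/2
  x^1: 6 a_3 + 2 a_2 + a_1 - 2 a_0 = 0  ->  6 a_3 = -2 a_2 - a_1 + 2 a_0 = 4  ->  a_3 = 2/3
  x^2: 12 a_4 + 3 a_3 + 2 a_2 - 2 a_1 = 0  ->  12 a_4 = -3 a_3 - 2 a_2 + 2 a_1 = -5  ->  a_4 = -5/12
  x^3: 20 a_5 + 4 a_4 + 3 a_3 - 2 a_2 = 0  ->  20 a_5 = -4 a_4 - 3 a_3 + 2 a_2 = 2/3  ->  a_5 = 1/30
Truncated series: y(x) = 2 - x + (1/2) x^2 + (2/3) x^3 - (5/12) x^4 + (1/30) x^5 + O(x^6).

a_0 = 2; a_1 = -1; a_2 = 1/2; a_3 = 2/3; a_4 = -5/12; a_5 = 1/30


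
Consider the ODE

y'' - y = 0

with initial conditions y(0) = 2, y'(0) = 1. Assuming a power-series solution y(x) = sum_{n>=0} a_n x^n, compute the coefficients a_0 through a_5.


Ansatz: y(x) = sum_{n>=0} a_n x^n, so y'(x) = sum_{n>=1} n a_n x^(n-1) and y''(x) = sum_{n>=2} n(n-1) a_n x^(n-2).
Substitute into P(x) y'' + Q(x) y' + R(x) y = 0 with P(x) = 1, Q(x) = 0, R(x) = -1, and match powers of x.
Initial conditions: a_0 = 2, a_1 = 1.
Setting the coefficient of each power of x to zero and solving order by order (substituting the coefficients already found):
  x^0: 2 a_2 - a_0 = 0  ->  2 a_2 = a_0 = 2  ->  a_2 = 1
  x^1: 6 a_3 - a_1 = 0  ->  6 a_3 = a_1 = 1  ->  a_3 = 1/6
  x^2: 12 a_4 - a_2 = 0  ->  12 a_4 = a_2 = 1  ->  a_4 = 1/12
  x^3: 20 a_5 - a_3 = 0  ->  20 a_5 = a_3 = 1/6  ->  a_5 = 1/120
Truncated series: y(x) = 2 + x + x^2 + (1/6) x^3 + (1/12) x^4 + (1/120) x^5 + O(x^6).

a_0 = 2; a_1 = 1; a_2 = 1; a_3 = 1/6; a_4 = 1/12; a_5 = 1/120


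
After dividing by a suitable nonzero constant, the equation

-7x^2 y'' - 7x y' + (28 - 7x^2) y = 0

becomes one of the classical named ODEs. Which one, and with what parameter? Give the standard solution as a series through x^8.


All three coefficients share the factor -7; dividing through by -7 gives  x^2 y'' + x y' + (x^2 - 4) y = 0.
This matches the Bessel equation x^2 y'' + x y' + (x^2 - nu^2) y = 0 with nu^2 = 4, so nu = 2; the solution bounded at x = 0 is J_2(x).
Frobenius at x = 0: indicial roots ±nu; for r = nu the recurrence k(k + 2nu) c_k = -c_{k-2} gives the standard series J_nu(x) = sum_{k>=0} (-1)^k / (k! (k+nu)!) (x/2)^(2k+nu). Evaluate the first 4 terms:
  k = 0: (-1)^0 / (0! * 2! * 2^2) x^2 = 1/(1*2*4) x^2 = (1/8) x^2
  k = 1: (-1)^1 / (1! * 3! * 2^4) x^4 = -1/(1*6*16) x^4 = (-1/96) x^4
  k = 2: (-1)^2 / (2! * 4! * 2^6) x^6 = 1/(2*24*64) x^6 = (1/3072) x^6
  k = 3: (-1)^3 / (3! * 5! * 2^8) x^8 = -1/(6*120*256) x^8 = (-1/184320) x^8
Hence J_2(x) = -x^8/184320 + x^6/3072 - x^4/96 + x^2/8 + ....

J_2(x); series = -x^8/184320 + x^6/3072 - x^4/96 + x^2/8


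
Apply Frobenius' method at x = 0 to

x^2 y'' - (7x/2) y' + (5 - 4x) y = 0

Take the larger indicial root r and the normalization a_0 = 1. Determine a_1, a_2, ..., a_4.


Write in Frobenius form y'' + (p(x)/x) y' + (q(x)/x^2) y = 0:
  p(x) = -7/2,  q(x) = 5 - 4x.
Indicial equation: r(r-1) + (-7/2) r + (5) = 0 -> roots r_1 = 5/2, r_2 = 2.
Take r = r_1 = 5/2. Let y(x) = x^r sum_{n>=0} a_n x^n with a_0 = 1.
Substitute y = x^r sum a_n x^n and match x^{r+n}. The recurrence is
  D(n) a_n - 4 a_{n-1} = 0,  where D(n) = (r+n)(r+n-1) + (-7/2)(r+n) + (5).
  a_n = 4 / D(n) * a_{n-1}.
Since the indicial polynomial factors as (r - r_1)(r - r_2), D(n) = (r_1 + n - r_1)(r_1 + n - r_2) = n(n + 1/2).
Evaluating step by step (a_0 = 1):
  n = 1: D(1) = 1(1 + 1/2) = 3/2; numerator = 4(1) = 4; a_1 = (4)/(3/2) = 8/3
  n = 2: D(2) = 2(2 + 1/2) = 5; numerator = 4(8/3) = 32/3; a_2 = (32/3)/(5) = 32/15
  n = 3: D(3) = 3(3 + 1/2) = 21/2; numerator = 4(32/15) = 128/15; a_3 = (128/15)/(21/2) = 256/315
  n = 4: D(4) = 4(4 + 1/2) = 18; numerator = 4(256/315) = 1024/315; a_4 = (1024/315)/(18) = 512/2835

r = 5/2; a_0 = 1; a_1 = 8/3; a_2 = 32/15; a_3 = 256/315; a_4 = 512/2835


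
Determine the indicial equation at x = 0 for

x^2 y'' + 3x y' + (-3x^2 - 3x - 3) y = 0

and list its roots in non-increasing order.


Divide by x^2 to reach normal form y'' + P_1(x) y' + P_2(x) y = 0 with P_1(x) = 3/x and P_2(x) = -3 - 3/x - 3/x^2.
x = 0 is a singular point because the y'-coefficient 3/x has a pole at x = 0 and the y-coefficient -3 - 3/x - 3/x^2 has a pole at x = 0.
It is a regular singular point because x P_1(x) = p(x) = 3 and x^2 P_2(x) = q(x) = -3x^2 - 3x - 3 are polynomials, hence analytic at x = 0.
p(0) = 3,  q(0) = -3.
Indicial equation: r(r-1) + p(0) r + q(0) = 0, i.e. r^2 + (p(0) - 1) r + q(0) = 0, i.e. r^2 + 2 r - 3 = 0.
Discriminant: (2)^2 - 4(-3) = 16, so r = (-2 ± 4)/2.
Solving: r_1 = 1, r_2 = -3.

indicial: r^2 + 2 r - 3 = 0; roots r_1 = 1, r_2 = -3


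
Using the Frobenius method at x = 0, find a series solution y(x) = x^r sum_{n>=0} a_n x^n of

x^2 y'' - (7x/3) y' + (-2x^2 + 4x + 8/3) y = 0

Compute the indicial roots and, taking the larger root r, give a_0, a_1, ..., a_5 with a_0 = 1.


Write in Frobenius form y'' + (p(x)/x) y' + (q(x)/x^2) y = 0:
  p(x) = -7/3,  q(x) = -2x^2 + 4x + 8/3.
Indicial equation: r(r-1) + (-7/3) r + (8/3) = 0 -> roots r_1 = 2, r_2 = 4/3.
Take r = r_1 = 2. Let y(x) = x^r sum_{n>=0} a_n x^n with a_0 = 1.
Substitute y = x^r sum a_n x^n and match x^{r+n}. The recurrence is
  D(n) a_n + 4 a_{n-1} - 2 a_{n-2} = 0,  where D(n) = (r+n)(r+n-1) + (-7/3)(r+n) + (8/3).
  a_n = [-4 a_{n-1} + 2 a_{n-2}] / D(n).
Since the indicial polynomial factors as (r - r_1)(r - r_2), D(n) = (r_1 + n - r_1)(r_1 + n - r_2) = n(n + 2/3).
Evaluating step by step (a_0 = 1):
  n = 1: D(1) = 1(1 + 2/3) = 5/3; numerator = -4(1) = -4; a_1 = (-4)/(5/3) = -12/5
  n = 2: D(2) = 2(2 + 2/3) = 16/3; numerator = -4(-12/5) + 2(1) = 58/5; a_2 = (58/5)/(16/3) = 87/40
  n = 3: D(3) = 3(3 + 2/3) = 11; numerator = -4(87/40) + 2(-12/5) = -27/2; a_3 = (-27/2)/(11) = -27/22
  n = 4: D(4) = 4(4 + 2/3) = 56/3; numerator = -4(-27/22) + 2(87/40) = 2037/220; a_4 = (2037/220)/(56/3) = 873/1760
  n = 5: D(5) = 5(5 + 2/3) = 85/3; numerator = -4(873/1760) + 2(-27/22) = -1953/440; a_5 = (-1953/440)/(85/3) = -5859/37400

r = 2; a_0 = 1; a_1 = -12/5; a_2 = 87/40; a_3 = -27/22; a_4 = 873/1760; a_5 = -5859/37400


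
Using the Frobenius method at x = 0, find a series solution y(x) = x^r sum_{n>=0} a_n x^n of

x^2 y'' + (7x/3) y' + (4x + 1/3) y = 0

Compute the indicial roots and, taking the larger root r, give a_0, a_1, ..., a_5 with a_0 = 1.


Write in Frobenius form y'' + (p(x)/x) y' + (q(x)/x^2) y = 0:
  p(x) = 7/3,  q(x) = 4x + 1/3.
Indicial equation: r(r-1) + (7/3) r + (1/3) = 0 -> roots r_1 = -1/3, r_2 = -1.
Take r = r_1 = -1/3. Let y(x) = x^r sum_{n>=0} a_n x^n with a_0 = 1.
Substitute y = x^r sum a_n x^n and match x^{r+n}. The recurrence is
  D(n) a_n + 4 a_{n-1} = 0,  where D(n) = (r+n)(r+n-1) + (7/3)(r+n) + (1/3).
  a_n = -4 / D(n) * a_{n-1}.
Since the indicial polynomial factors as (r - r_1)(r - r_2), D(n) = (r_1 + n - r_1)(r_1 + n - r_2) = n(n + 2/3).
Evaluating step by step (a_0 = 1):
  n = 1: D(1) = 1(1 + 2/3) = 5/3; numerator = -4(1) = -4; a_1 = (-4)/(5/3) = -12/5
  n = 2: D(2) = 2(2 + 2/3) = 16/3; numerator = -4(-12/5) = 48/5; a_2 = (48/5)/(16/3) = 9/5
  n = 3: D(3) = 3(3 + 2/3) = 11; numerator = -4(9/5) = -36/5; a_3 = (-36/5)/(11) = -36/55
  n = 4: D(4) = 4(4 + 2/3) = 56/3; numerator = -4(-36/55) = 144/55; a_4 = (144/55)/(56/3) = 54/385
  n = 5: D(5) = 5(5 + 2/3) = 85/3; numerator = -4(54/385) = -216/385; a_5 = (-216/385)/(85/3) = -648/32725

r = -1/3; a_0 = 1; a_1 = -12/5; a_2 = 9/5; a_3 = -36/55; a_4 = 54/385; a_5 = -648/32725


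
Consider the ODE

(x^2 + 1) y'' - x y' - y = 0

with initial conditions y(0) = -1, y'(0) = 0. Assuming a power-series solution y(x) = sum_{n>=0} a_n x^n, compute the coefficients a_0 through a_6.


Ansatz: y(x) = sum_{n>=0} a_n x^n, so y'(x) = sum_{n>=1} n a_n x^(n-1) and y''(x) = sum_{n>=2} n(n-1) a_n x^(n-2).
Substitute into P(x) y'' + Q(x) y' + R(x) y = 0 with P(x) = x^2 + 1, Q(x) = -x, R(x) = -1, and match powers of x.
Initial conditions: a_0 = -1, a_1 = 0.
Setting the coefficient of each power of x to zero and solving order by order (substituting the coefficients already found):
  x^0: 2 a_2 - a_0 = 0  ->  2 a_2 = a_0 = -1  ->  a_2 = -1/2
  x^1: 6 a_3 - 2 a_1 = 0  ->  6 a_3 = 2 a_1 = 0  ->  a_3 = 0
  x^2: 12 a_4 - a_2 = 0  ->  12 a_4 = a_2 = -1/2  ->  a_4 = -1/24
  x^3: 20 a_5 + 2 a_3 = 0  ->  20 a_5 = -2 a_3 = 0  ->  a_5 = 0
  x^4: 30 a_6 + 7 a_4 = 0  ->  30 a_6 = -7 a_4 = 7/24  ->  a_6 = 7/720
Truncated series: y(x) = -1 - (1/2) x^2 - (1/24) x^4 + (7/720) x^6 + O(x^7).

a_0 = -1; a_1 = 0; a_2 = -1/2; a_3 = 0; a_4 = -1/24; a_5 = 0; a_6 = 7/720


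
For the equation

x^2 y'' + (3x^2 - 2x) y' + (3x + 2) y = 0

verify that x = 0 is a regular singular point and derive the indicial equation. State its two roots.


Divide by x^2 to reach normal form y'' + P_1(x) y' + P_2(x) y = 0 with P_1(x) = 3 - 2/x and P_2(x) = 3/x + 2/x^2.
x = 0 is a singular point because the y'-coefficient 3 - 2/x has a pole at x = 0 and the y-coefficient 3/x + 2/x^2 has a pole at x = 0.
It is a regular singular point because x P_1(x) = p(x) = 3x - 2 and x^2 P_2(x) = q(x) = 3x + 2 are polynomials, hence analytic at x = 0.
p(0) = -2,  q(0) = 2.
Indicial equation: r(r-1) + p(0) r + q(0) = 0, i.e. r^2 + (p(0) - 1) r + q(0) = 0, i.e. r^2 - 3 r + 2 = 0.
Discriminant: (-3)^2 - 4(2) = 1, so r = (3 ± 1)/2.
Solving: r_1 = 2, r_2 = 1.

indicial: r^2 - 3 r + 2 = 0; roots r_1 = 2, r_2 = 1


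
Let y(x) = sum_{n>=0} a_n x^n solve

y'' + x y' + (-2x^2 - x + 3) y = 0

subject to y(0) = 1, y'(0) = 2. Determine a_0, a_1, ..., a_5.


Ansatz: y(x) = sum_{n>=0} a_n x^n, so y'(x) = sum_{n>=1} n a_n x^(n-1) and y''(x) = sum_{n>=2} n(n-1) a_n x^(n-2).
Substitute into P(x) y'' + Q(x) y' + R(x) y = 0 with P(x) = 1, Q(x) = x, R(x) = -2x^2 - x + 3, and match powers of x.
Initial conditions: a_0 = 1, a_1 = 2.
Setting the coefficient of each power of x to zero and solving order by order (substituting the coefficients already found):
  x^0: 2 a_2 + 3 a_0 = 0  ->  2 a_2 = -3 a_0 = -3  ->  a_2 = -3/2
  x^1: 6 a_3 + 4 a_1 - a_0 = 0  ->  6 a_3 = -4 a_1 + a_0 = -7  ->  a_3 = -7/6
  x^2: 12 a_4 + 5 a_2 - a_1 - 2 a_0 = 0  ->  12 a_4 = -5 a_2 + a_1 + 2 a_0 = 23/2  ->  a_4 = 23/24
  x^3: 20 a_5 + 6 a_3 - a_2 - 2 a_1 = 0  ->  20 a_5 = -6 a_3 + a_2 + 2 a_1 = 19/2  ->  a_5 = 19/40
Truncated series: y(x) = 1 + 2 x - (3/2) x^2 - (7/6) x^3 + (23/24) x^4 + (19/40) x^5 + O(x^6).

a_0 = 1; a_1 = 2; a_2 = -3/2; a_3 = -7/6; a_4 = 23/24; a_5 = 19/40


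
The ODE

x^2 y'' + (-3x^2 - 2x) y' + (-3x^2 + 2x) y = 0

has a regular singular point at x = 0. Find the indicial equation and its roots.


Divide by x^2 to reach normal form y'' + P_1(x) y' + P_2(x) y = 0 with P_1(x) = -3 - 2/x and P_2(x) = -3 + 2/x.
x = 0 is a singular point because the y'-coefficient -3 - 2/x has a pole at x = 0 and the y-coefficient -3 + 2/x has a pole at x = 0.
It is a regular singular point because x P_1(x) = p(x) = -3x - 2 and x^2 P_2(x) = q(x) = -3x^2 + 2x are polynomials, hence analytic at x = 0.
p(0) = -2,  q(0) = 0.
Indicial equation: r(r-1) + p(0) r + q(0) = 0, i.e. r^2 + (p(0) - 1) r + q(0) = 0, i.e. r^2 - 3 r = 0.
Discriminant: (-3)^2 - 4(0) = 9, so r = (3 ± 3)/2.
Solving: r_1 = 3, r_2 = 0.

indicial: r^2 - 3 r = 0; roots r_1 = 3, r_2 = 0


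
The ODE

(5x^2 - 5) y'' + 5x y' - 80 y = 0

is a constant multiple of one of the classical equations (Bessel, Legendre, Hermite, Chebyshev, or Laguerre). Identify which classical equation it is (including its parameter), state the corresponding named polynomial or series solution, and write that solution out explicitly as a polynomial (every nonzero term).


All three coefficients share the factor -5; dividing through by -5 gives  (1 - x^2) y'' - x y' + 16 y = 0.
This matches the Chebyshev equation (1 - x^2) y'' - x y' + n^2 y = 0 (note the -x y' term, not -2x y') with n^2 = 16, so n = 4; the polynomial solution is T_4(x).
With y = sum_k a_k x^k, matching x^k gives (k+2)(k+1) a_{k+2} = (k^2 - n^2) a_k = (k - 4)(k + 4) a_k. The right side vanishes at k = 4, so the series with the parity of 4 terminates at degree 4.
Standard normalization: leading coefficient of T_n is 2^(n-1), so a_4 = 2^3 = 8. Work downward with a_k = (k+1)(k+2) a_{k+2} / ((k - 4)(k + 4)):
  a_2 = (3)(4)(8) / ((2 - 4)(2 + 4)) = 96/(-12) = -8
  a_0 = (1)(2)(-8) / ((0 - 4)(0 + 4)) = -16/(-16) = 1
Hence T_4(x) = 8 x^4 - 8 x^2 + 1.

T_4(x); series = 8 x^4 - 8 x^2 + 1


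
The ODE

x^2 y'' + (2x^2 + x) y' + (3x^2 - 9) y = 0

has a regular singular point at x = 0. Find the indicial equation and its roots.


Divide by x^2 to reach normal form y'' + P_1(x) y' + P_2(x) y = 0 with P_1(x) = 2 + 1/x and P_2(x) = 3 - 9/x^2.
x = 0 is a singular point because the y'-coefficient 2 + 1/x has a pole at x = 0 and the y-coefficient 3 - 9/x^2 has a pole at x = 0.
It is a regular singular point because x P_1(x) = p(x) = 2x + 1 and x^2 P_2(x) = q(x) = 3x^2 - 9 are polynomials, hence analytic at x = 0.
p(0) = 1,  q(0) = -9.
Indicial equation: r(r-1) + p(0) r + q(0) = 0, i.e. r^2 + (p(0) - 1) r + q(0) = 0, i.e. r^2 - 9 = 0.
Discriminant: (0)^2 - 4(-9) = 36, so r = (0 ± 6)/2.
Solving: r_1 = 3, r_2 = -3.

indicial: r^2 - 9 = 0; roots r_1 = 3, r_2 = -3


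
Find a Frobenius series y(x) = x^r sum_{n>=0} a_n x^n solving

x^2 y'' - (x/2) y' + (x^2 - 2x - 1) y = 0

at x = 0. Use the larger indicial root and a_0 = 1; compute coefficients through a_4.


Write in Frobenius form y'' + (p(x)/x) y' + (q(x)/x^2) y = 0:
  p(x) = -1/2,  q(x) = x^2 - 2x - 1.
Indicial equation: r(r-1) + (-1/2) r + (-1) = 0 -> roots r_1 = 2, r_2 = -1/2.
Take r = r_1 = 2. Let y(x) = x^r sum_{n>=0} a_n x^n with a_0 = 1.
Substitute y = x^r sum a_n x^n and match x^{r+n}. The recurrence is
  D(n) a_n - 2 a_{n-1} + 1 a_{n-2} = 0,  where D(n) = (r+n)(r+n-1) + (-1/2)(r+n) + (-1).
  a_n = [2 a_{n-1} - 1 a_{n-2}] / D(n).
Since the indicial polynomial factors as (r - r_1)(r - r_2), D(n) = (r_1 + n - r_1)(r_1 + n - r_2) = n(n + 5/2).
Evaluating step by step (a_0 = 1):
  n = 1: D(1) = 1(1 + 5/2) = 7/2; numerator = 2(1) = 2; a_1 = (2)/(7/2) = 4/7
  n = 2: D(2) = 2(2 + 5/2) = 9; numerator = 2(4/7) - 1(1) = 1/7; a_2 = (1/7)/(9) = 1/63
  n = 3: D(3) = 3(3 + 5/2) = 33/2; numerator = 2(1/63) - 1(4/7) = -34/63; a_3 = (-34/63)/(33/2) = -68/2079
  n = 4: D(4) = 4(4 + 5/2) = 26; numerator = 2(-68/2079) - 1(1/63) = -169/2079; a_4 = (-169/2079)/(26) = -13/4158

r = 2; a_0 = 1; a_1 = 4/7; a_2 = 1/63; a_3 = -68/2079; a_4 = -13/4158


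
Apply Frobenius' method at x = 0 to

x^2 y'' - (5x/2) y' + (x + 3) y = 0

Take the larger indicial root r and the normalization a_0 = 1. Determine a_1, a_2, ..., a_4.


Write in Frobenius form y'' + (p(x)/x) y' + (q(x)/x^2) y = 0:
  p(x) = -5/2,  q(x) = x + 3.
Indicial equation: r(r-1) + (-5/2) r + (3) = 0 -> roots r_1 = 2, r_2 = 3/2.
Take r = r_1 = 2. Let y(x) = x^r sum_{n>=0} a_n x^n with a_0 = 1.
Substitute y = x^r sum a_n x^n and match x^{r+n}. The recurrence is
  D(n) a_n + 1 a_{n-1} = 0,  where D(n) = (r+n)(r+n-1) + (-5/2)(r+n) + (3).
  a_n = -1 / D(n) * a_{n-1}.
Since the indicial polynomial factors as (r - r_1)(r - r_2), D(n) = (r_1 + n - r_1)(r_1 + n - r_2) = n(n + 1/2).
Evaluating step by step (a_0 = 1):
  n = 1: D(1) = 1(1 + 1/2) = 3/2; numerator = -1(1) = -1; a_1 = (-1)/(3/2) = -2/3
  n = 2: D(2) = 2(2 + 1/2) = 5; numerator = -1(-2/3) = 2/3; a_2 = (2/3)/(5) = 2/15
  n = 3: D(3) = 3(3 + 1/2) = 21/2; numerator = -1(2/15) = -2/15; a_3 = (-2/15)/(21/2) = -4/315
  n = 4: D(4) = 4(4 + 1/2) = 18; numerator = -1(-4/315) = 4/315; a_4 = (4/315)/(18) = 2/2835

r = 2; a_0 = 1; a_1 = -2/3; a_2 = 2/15; a_3 = -4/315; a_4 = 2/2835


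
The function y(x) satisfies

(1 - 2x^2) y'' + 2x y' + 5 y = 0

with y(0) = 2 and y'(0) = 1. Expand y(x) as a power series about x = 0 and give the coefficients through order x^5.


Ansatz: y(x) = sum_{n>=0} a_n x^n, so y'(x) = sum_{n>=1} n a_n x^(n-1) and y''(x) = sum_{n>=2} n(n-1) a_n x^(n-2).
Substitute into P(x) y'' + Q(x) y' + R(x) y = 0 with P(x) = 1 - 2x^2, Q(x) = 2x, R(x) = 5, and match powers of x.
Initial conditions: a_0 = 2, a_1 = 1.
Setting the coefficient of each power of x to zero and solving order by order (substituting the coefficients already found):
  x^0: 2 a_2 + 5 a_0 = 0  ->  2 a_2 = -5 a_0 = -10  ->  a_2 = -5
  x^1: 6 a_3 + 7 a_1 = 0  ->  6 a_3 = -7 a_1 = -7  ->  a_3 = -7/6
  x^2: 12 a_4 + 5 a_2 = 0  ->  12 a_4 = -5 a_2 = 25  ->  a_4 = 25/12
  x^3: 20 a_5 - a_3 = 0  ->  20 a_5 = a_3 = -7/6  ->  a_5 = -7/120
Truncated series: y(x) = 2 + x - 5 x^2 - (7/6) x^3 + (25/12) x^4 - (7/120) x^5 + O(x^6).

a_0 = 2; a_1 = 1; a_2 = -5; a_3 = -7/6; a_4 = 25/12; a_5 = -7/120


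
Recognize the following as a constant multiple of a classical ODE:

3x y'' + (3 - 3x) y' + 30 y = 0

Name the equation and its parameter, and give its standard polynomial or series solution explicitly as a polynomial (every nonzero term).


All three coefficients share the factor 3; dividing through by 3 gives  x y'' + (1 - x) y' + 10 y = 0.
This matches the Laguerre equation x y'' + (1 - x) y' + n y = 0 with n = 10; the polynomial solution is L_10(x).
With y = sum_k a_k x^k, matching x^k gives (k+1)k a_{k+1} + (k+1) a_{k+1} - k a_k + n a_k = 0, i.e. (k+1)^2 a_{k+1} = (k - n) a_k = (k - 10) a_k. The right side vanishes at k = 10, so the series terminates at degree 10.
Standard normalization L_n(0) = 1 gives a_0 = 1. Work upward with a_{k+1} = (k - 10) a_k / (k+1)^2:
  a_1 = (0 - 10)(1) / 1^2 = -10/1 = -10
  a_2 = (1 - 10)(-10) / 2^2 = 90/4 = 45/2
  a_3 = (2 - 10)(45/2) / 3^2 = -180/9 = -20
  a_4 = (3 - 10)(-20) / 4^2 = 140/16 = 35/4
  a_5 = (4 - 10)(35/4) / 5^2 = (-105/2)/25 = -21/10
  a_6 = (5 - 10)(-21/10) / 6^2 = (21/2)/36 = 7/24
  a_7 = (6 - 10)(7/24) / 7^2 = (-7/6)/49 = -1/42
  a_8 = (7 - 10)(-1/42) / 8^2 = (1/14)/64 = 1/896
  a_9 = (8 - 10)(1/896) / 9^2 = (-1/448)/81 = -1/36288
  a_10 = (9 - 10)(-1/36288) / 10^2 = (1/36288)/100 = 1/3628800
Hence L_10(x) = x^10/3628800 - x^9/36288 + x^8/896 - x^7/42 + 7 x^6/24 - 21 x^5/10 + 35 x^4/4 - 20 x^3 + 45 x^2/2 - 10 x + 1.

L_10(x); series = x^10/3628800 - x^9/36288 + x^8/896 - x^7/42 + 7 x^6/24 - 21 x^5/10 + 35 x^4/4 - 20 x^3 + 45 x^2/2 - 10 x + 1


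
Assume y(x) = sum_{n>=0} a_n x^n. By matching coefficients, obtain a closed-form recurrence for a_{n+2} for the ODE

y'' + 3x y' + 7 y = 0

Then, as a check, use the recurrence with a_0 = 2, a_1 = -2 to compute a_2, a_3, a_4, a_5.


Substitute y = sum_n a_n x^n.
y''(x) has coefficient (n+2)(n+1) a_{n+2} at x^n;
3 x y'(x) has coefficient 3 n a_n at x^n (shift);
7 y(x) has coefficient 7 a_n at x^n.
Matching x^n: (n+2)(n+1) a_{n+2} + (3n + 7) a_n = 0.
Thus a_{n+2} = (-3n - 7) / ((n+1)(n+2)) * a_n.

Check with a_0 = 2, a_1 = -2 (apply the recurrence for n = 0, 1, 2, 3): a_0 = 2, a_1 = -2, a_2 = -7, a_3 = 10/3, a_4 = 91/12, a_5 = -8/3.

a_(n+2) = (-3n - 7) / ((n+1)(n+2)) * a_n; check: a_0 = 2, a_1 = -2, a_2 = -7, a_3 = 10/3, a_4 = 91/12, a_5 = -8/3


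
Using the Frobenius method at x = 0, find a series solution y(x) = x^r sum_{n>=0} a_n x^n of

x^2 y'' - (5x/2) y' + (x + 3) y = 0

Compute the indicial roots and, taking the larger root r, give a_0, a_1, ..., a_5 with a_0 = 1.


Write in Frobenius form y'' + (p(x)/x) y' + (q(x)/x^2) y = 0:
  p(x) = -5/2,  q(x) = x + 3.
Indicial equation: r(r-1) + (-5/2) r + (3) = 0 -> roots r_1 = 2, r_2 = 3/2.
Take r = r_1 = 2. Let y(x) = x^r sum_{n>=0} a_n x^n with a_0 = 1.
Substitute y = x^r sum a_n x^n and match x^{r+n}. The recurrence is
  D(n) a_n + 1 a_{n-1} = 0,  where D(n) = (r+n)(r+n-1) + (-5/2)(r+n) + (3).
  a_n = -1 / D(n) * a_{n-1}.
Since the indicial polynomial factors as (r - r_1)(r - r_2), D(n) = (r_1 + n - r_1)(r_1 + n - r_2) = n(n + 1/2).
Evaluating step by step (a_0 = 1):
  n = 1: D(1) = 1(1 + 1/2) = 3/2; numerator = -1(1) = -1; a_1 = (-1)/(3/2) = -2/3
  n = 2: D(2) = 2(2 + 1/2) = 5; numerator = -1(-2/3) = 2/3; a_2 = (2/3)/(5) = 2/15
  n = 3: D(3) = 3(3 + 1/2) = 21/2; numerator = -1(2/15) = -2/15; a_3 = (-2/15)/(21/2) = -4/315
  n = 4: D(4) = 4(4 + 1/2) = 18; numerator = -1(-4/315) = 4/315; a_4 = (4/315)/(18) = 2/2835
  n = 5: D(5) = 5(5 + 1/2) = 55/2; numerator = -1(2/2835) = -2/2835; a_5 = (-2/2835)/(55/2) = -4/155925

r = 2; a_0 = 1; a_1 = -2/3; a_2 = 2/15; a_3 = -4/315; a_4 = 2/2835; a_5 = -4/155925


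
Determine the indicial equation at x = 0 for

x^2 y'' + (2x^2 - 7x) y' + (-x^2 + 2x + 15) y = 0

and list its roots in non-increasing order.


Divide by x^2 to reach normal form y'' + P_1(x) y' + P_2(x) y = 0 with P_1(x) = 2 - 7/x and P_2(x) = -1 + 2/x + 15/x^2.
x = 0 is a singular point because the y'-coefficient 2 - 7/x has a pole at x = 0 and the y-coefficient -1 + 2/x + 15/x^2 has a pole at x = 0.
It is a regular singular point because x P_1(x) = p(x) = 2x - 7 and x^2 P_2(x) = q(x) = -x^2 + 2x + 15 are polynomials, hence analytic at x = 0.
p(0) = -7,  q(0) = 15.
Indicial equation: r(r-1) + p(0) r + q(0) = 0, i.e. r^2 + (p(0) - 1) r + q(0) = 0, i.e. r^2 - 8 r + 15 = 0.
Discriminant: (-8)^2 - 4(15) = 4, so r = (8 ± 2)/2.
Solving: r_1 = 5, r_2 = 3.

indicial: r^2 - 8 r + 15 = 0; roots r_1 = 5, r_2 = 3


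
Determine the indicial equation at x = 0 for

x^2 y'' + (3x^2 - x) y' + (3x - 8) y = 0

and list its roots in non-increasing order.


Divide by x^2 to reach normal form y'' + P_1(x) y' + P_2(x) y = 0 with P_1(x) = 3 - 1/x and P_2(x) = 3/x - 8/x^2.
x = 0 is a singular point because the y'-coefficient 3 - 1/x has a pole at x = 0 and the y-coefficient 3/x - 8/x^2 has a pole at x = 0.
It is a regular singular point because x P_1(x) = p(x) = 3x - 1 and x^2 P_2(x) = q(x) = 3x - 8 are polynomials, hence analytic at x = 0.
p(0) = -1,  q(0) = -8.
Indicial equation: r(r-1) + p(0) r + q(0) = 0, i.e. r^2 + (p(0) - 1) r + q(0) = 0, i.e. r^2 - 2 r - 8 = 0.
Discriminant: (-2)^2 - 4(-8) = 36, so r = (2 ± 6)/2.
Solving: r_1 = 4, r_2 = -2.

indicial: r^2 - 2 r - 8 = 0; roots r_1 = 4, r_2 = -2


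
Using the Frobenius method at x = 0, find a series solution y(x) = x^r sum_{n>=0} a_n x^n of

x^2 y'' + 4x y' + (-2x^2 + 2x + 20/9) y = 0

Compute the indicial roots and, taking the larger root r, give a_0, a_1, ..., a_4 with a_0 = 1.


Write in Frobenius form y'' + (p(x)/x) y' + (q(x)/x^2) y = 0:
  p(x) = 4,  q(x) = -2x^2 + 2x + 20/9.
Indicial equation: r(r-1) + (4) r + (20/9) = 0 -> roots r_1 = -4/3, r_2 = -5/3.
Take r = r_1 = -4/3. Let y(x) = x^r sum_{n>=0} a_n x^n with a_0 = 1.
Substitute y = x^r sum a_n x^n and match x^{r+n}. The recurrence is
  D(n) a_n + 2 a_{n-1} - 2 a_{n-2} = 0,  where D(n) = (r+n)(r+n-1) + (4)(r+n) + (20/9).
  a_n = [-2 a_{n-1} + 2 a_{n-2}] / D(n).
Since the indicial polynomial factors as (r - r_1)(r - r_2), D(n) = (r_1 + n - r_1)(r_1 + n - r_2) = n(n + 1/3).
Evaluating step by step (a_0 = 1):
  n = 1: D(1) = 1(1 + 1/3) = 4/3; numerator = -2(1) = -2; a_1 = (-2)/(4/3) = -3/2
  n = 2: D(2) = 2(2 + 1/3) = 14/3; numerator = -2(-3/2) + 2(1) = 5; a_2 = (5)/(14/3) = 15/14
  n = 3: D(3) = 3(3 + 1/3) = 10; numerator = -2(15/14) + 2(-3/2) = -36/7; a_3 = (-36/7)/(10) = -18/35
  n = 4: D(4) = 4(4 + 1/3) = 52/3; numerator = -2(-18/35) + 2(15/14) = 111/35; a_4 = (111/35)/(52/3) = 333/1820

r = -4/3; a_0 = 1; a_1 = -3/2; a_2 = 15/14; a_3 = -18/35; a_4 = 333/1820


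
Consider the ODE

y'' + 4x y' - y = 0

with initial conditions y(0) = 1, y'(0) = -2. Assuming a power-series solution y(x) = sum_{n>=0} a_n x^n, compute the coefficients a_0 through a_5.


Ansatz: y(x) = sum_{n>=0} a_n x^n, so y'(x) = sum_{n>=1} n a_n x^(n-1) and y''(x) = sum_{n>=2} n(n-1) a_n x^(n-2).
Substitute into P(x) y'' + Q(x) y' + R(x) y = 0 with P(x) = 1, Q(x) = 4x, R(x) = -1, and match powers of x.
Initial conditions: a_0 = 1, a_1 = -2.
Setting the coefficient of each power of x to zero and solving order by order (substituting the coefficients already found):
  x^0: 2 a_2 - a_0 = 0  ->  2 a_2 = a_0 = 1  ->  a_2 = 1/2
  x^1: 6 a_3 + 3 a_1 = 0  ->  6 a_3 = -3 a_1 = 6  ->  a_3 = 1
  x^2: 12 a_4 + 7 a_2 = 0  ->  12 a_4 = -7 a_2 = -7/2  ->  a_4 = -7/24
  x^3: 20 a_5 + 11 a_3 = 0  ->  20 a_5 = -11 a_3 = -11  ->  a_5 = -11/20
Truncated series: y(x) = 1 - 2 x + (1/2) x^2 + x^3 - (7/24) x^4 - (11/20) x^5 + O(x^6).

a_0 = 1; a_1 = -2; a_2 = 1/2; a_3 = 1; a_4 = -7/24; a_5 = -11/20


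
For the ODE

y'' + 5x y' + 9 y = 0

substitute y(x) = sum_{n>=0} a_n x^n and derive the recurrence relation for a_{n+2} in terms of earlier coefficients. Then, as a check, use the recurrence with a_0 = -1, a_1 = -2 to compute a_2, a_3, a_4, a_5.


Substitute y = sum_n a_n x^n.
y''(x) has coefficient (n+2)(n+1) a_{n+2} at x^n;
5 x y'(x) has coefficient 5 n a_n at x^n (shift);
9 y(x) has coefficient 9 a_n at x^n.
Matching x^n: (n+2)(n+1) a_{n+2} + (5n + 9) a_n = 0.
Thus a_{n+2} = (-5n - 9) / ((n+1)(n+2)) * a_n.

Check with a_0 = -1, a_1 = -2 (apply the recurrence for n = 0, 1, 2, 3): a_0 = -1, a_1 = -2, a_2 = 9/2, a_3 = 14/3, a_4 = -57/8, a_5 = -28/5.

a_(n+2) = (-5n - 9) / ((n+1)(n+2)) * a_n; check: a_0 = -1, a_1 = -2, a_2 = 9/2, a_3 = 14/3, a_4 = -57/8, a_5 = -28/5


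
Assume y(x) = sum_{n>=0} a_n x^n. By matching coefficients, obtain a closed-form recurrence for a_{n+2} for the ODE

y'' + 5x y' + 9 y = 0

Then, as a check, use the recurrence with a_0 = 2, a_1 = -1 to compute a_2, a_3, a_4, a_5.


Substitute y = sum_n a_n x^n.
y''(x) has coefficient (n+2)(n+1) a_{n+2} at x^n;
5 x y'(x) has coefficient 5 n a_n at x^n (shift);
9 y(x) has coefficient 9 a_n at x^n.
Matching x^n: (n+2)(n+1) a_{n+2} + (5n + 9) a_n = 0.
Thus a_{n+2} = (-5n - 9) / ((n+1)(n+2)) * a_n.

Check with a_0 = 2, a_1 = -1 (apply the recurrence for n = 0, 1, 2, 3): a_0 = 2, a_1 = -1, a_2 = -9, a_3 = 7/3, a_4 = 57/4, a_5 = -14/5.

a_(n+2) = (-5n - 9) / ((n+1)(n+2)) * a_n; check: a_0 = 2, a_1 = -1, a_2 = -9, a_3 = 7/3, a_4 = 57/4, a_5 = -14/5


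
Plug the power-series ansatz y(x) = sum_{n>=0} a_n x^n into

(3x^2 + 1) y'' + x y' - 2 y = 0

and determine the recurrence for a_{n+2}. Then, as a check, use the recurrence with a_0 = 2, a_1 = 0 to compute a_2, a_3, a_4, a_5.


Substitute y = sum_n a_n x^n.
(1 + 3 x^2) y'' contributes (n+2)(n+1) a_{n+2} + 3 n(n-1) a_n at x^n.
x y'(x) contributes n a_n at x^n.
-2 y(x) contributes -2 a_n at x^n.
Matching x^n: (n+2)(n+1) a_{n+2} + (3 n(n-1) + n - 2) a_n = 0.
Thus a_{n+2} = (-3 n(n-1) - n + 2) / ((n+1)(n+2)) * a_n.

Check with a_0 = 2, a_1 = 0 (apply the recurrence for n = 0, 1, 2, 3): a_0 = 2, a_1 = 0, a_2 = 2, a_3 = 0, a_4 = -1, a_5 = 0.

a_(n+2) = (-3 n(n-1) - n + 2) / ((n+1)(n+2)) * a_n; check: a_0 = 2, a_1 = 0, a_2 = 2, a_3 = 0, a_4 = -1, a_5 = 0


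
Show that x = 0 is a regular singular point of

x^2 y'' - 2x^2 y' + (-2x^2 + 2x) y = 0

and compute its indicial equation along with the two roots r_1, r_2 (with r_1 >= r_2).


Divide by x^2 to reach normal form y'' + P_1(x) y' + P_2(x) y = 0 with P_1(x) = -2 and P_2(x) = -2 + 2/x.
x = 0 is a singular point because the y-coefficient -2 + 2/x has a pole at x = 0.
It is a regular singular point because x P_1(x) = p(x) = -2x and x^2 P_2(x) = q(x) = -2x^2 + 2x are polynomials, hence analytic at x = 0.
p(0) = 0,  q(0) = 0.
Indicial equation: r(r-1) + p(0) r + q(0) = 0, i.e. r^2 + (p(0) - 1) r + q(0) = 0, i.e. r^2 - 1 r = 0.
Discriminant: (-1)^2 - 4(0) = 1, so r = (1 ± 1)/2.
Solving: r_1 = 1, r_2 = 0.

indicial: r^2 - 1 r = 0; roots r_1 = 1, r_2 = 0


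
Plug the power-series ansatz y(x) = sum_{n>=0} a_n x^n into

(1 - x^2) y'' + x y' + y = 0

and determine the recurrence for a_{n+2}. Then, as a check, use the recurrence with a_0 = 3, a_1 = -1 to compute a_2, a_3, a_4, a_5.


Substitute y = sum_n a_n x^n.
(1 - 1 x^2) y'' contributes (n+2)(n+1) a_{n+2} - n(n-1) a_n at x^n.
x y'(x) contributes n a_n at x^n.
y(x) contributes 1 a_n at x^n.
Matching x^n: (n+2)(n+1) a_{n+2} + (-n(n-1) + n + 1) a_n = 0.
Thus a_{n+2} = (n(n-1) - n - 1) / ((n+1)(n+2)) * a_n.

Check with a_0 = 3, a_1 = -1 (apply the recurrence for n = 0, 1, 2, 3): a_0 = 3, a_1 = -1, a_2 = -3/2, a_3 = 1/3, a_4 = 1/8, a_5 = 1/30.

a_(n+2) = (n(n-1) - n - 1) / ((n+1)(n+2)) * a_n; check: a_0 = 3, a_1 = -1, a_2 = -3/2, a_3 = 1/3, a_4 = 1/8, a_5 = 1/30


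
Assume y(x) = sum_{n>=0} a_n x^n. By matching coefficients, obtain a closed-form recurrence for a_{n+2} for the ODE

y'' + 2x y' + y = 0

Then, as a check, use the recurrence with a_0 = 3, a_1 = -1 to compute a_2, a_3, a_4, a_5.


Substitute y = sum_n a_n x^n.
y''(x) has coefficient (n+2)(n+1) a_{n+2} at x^n;
2 x y'(x) has coefficient 2 n a_n at x^n (shift);
y(x) has coefficient 1 a_n at x^n.
Matching x^n: (n+2)(n+1) a_{n+2} + (2n + 1) a_n = 0.
Thus a_{n+2} = (-2n - 1) / ((n+1)(n+2)) * a_n.

Check with a_0 = 3, a_1 = -1 (apply the recurrence for n = 0, 1, 2, 3): a_0 = 3, a_1 = -1, a_2 = -3/2, a_3 = 1/2, a_4 = 5/8, a_5 = -7/40.

a_(n+2) = (-2n - 1) / ((n+1)(n+2)) * a_n; check: a_0 = 3, a_1 = -1, a_2 = -3/2, a_3 = 1/2, a_4 = 5/8, a_5 = -7/40


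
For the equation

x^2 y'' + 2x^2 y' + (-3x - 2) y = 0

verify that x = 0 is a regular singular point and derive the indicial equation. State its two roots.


Divide by x^2 to reach normal form y'' + P_1(x) y' + P_2(x) y = 0 with P_1(x) = 2 and P_2(x) = -3/x - 2/x^2.
x = 0 is a singular point because the y-coefficient -3/x - 2/x^2 has a pole at x = 0.
It is a regular singular point because x P_1(x) = p(x) = 2x and x^2 P_2(x) = q(x) = -3x - 2 are polynomials, hence analytic at x = 0.
p(0) = 0,  q(0) = -2.
Indicial equation: r(r-1) + p(0) r + q(0) = 0, i.e. r^2 + (p(0) - 1) r + q(0) = 0, i.e. r^2 - 1 r - 2 = 0.
Discriminant: (-1)^2 - 4(-2) = 9, so r = (1 ± 3)/2.
Solving: r_1 = 2, r_2 = -1.

indicial: r^2 - 1 r - 2 = 0; roots r_1 = 2, r_2 = -1


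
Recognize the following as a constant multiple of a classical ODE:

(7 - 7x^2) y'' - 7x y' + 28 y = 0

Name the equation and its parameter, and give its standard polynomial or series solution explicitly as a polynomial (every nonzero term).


All three coefficients share the factor 7; dividing through by 7 gives  (1 - x^2) y'' - x y' + 4 y = 0.
This matches the Chebyshev equation (1 - x^2) y'' - x y' + n^2 y = 0 (note the -x y' term, not -2x y') with n^2 = 4, so n = 2; the polynomial solution is T_2(x).
With y = sum_k a_k x^k, matching x^k gives (k+2)(k+1) a_{k+2} = (k^2 - n^2) a_k = (k - 2)(k + 2) a_k. The right side vanishes at k = 2, so the series with the parity of 2 terminates at degree 2.
Standard normalization: leading coefficient of T_n is 2^(n-1), so a_2 = 2^1 = 2. Work downward with a_k = (k+1)(k+2) a_{k+2} / ((k - 2)(k + 2)):
  a_0 = (1)(2)(2) / ((0 - 2)(0 + 2)) = 4/(-4) = -1
Hence T_2(x) = 2 x^2 - 1.

T_2(x); series = 2 x^2 - 1


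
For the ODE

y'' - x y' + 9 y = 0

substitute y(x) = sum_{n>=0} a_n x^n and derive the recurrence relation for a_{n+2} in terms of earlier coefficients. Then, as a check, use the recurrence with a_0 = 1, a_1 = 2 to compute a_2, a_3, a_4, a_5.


Substitute y = sum_n a_n x^n.
y''(x) has coefficient (n+2)(n+1) a_{n+2} at x^n;
-x y'(x) has coefficient -n a_n at x^n (shift);
9 y(x) has coefficient 9 a_n at x^n.
Matching x^n: (n+2)(n+1) a_{n+2} + (-n + 9) a_n = 0.
Thus a_{n+2} = (n - 9) / ((n+1)(n+2)) * a_n.

Check with a_0 = 1, a_1 = 2 (apply the recurrence for n = 0, 1, 2, 3): a_0 = 1, a_1 = 2, a_2 = -9/2, a_3 = -8/3, a_4 = 21/8, a_5 = 4/5.

a_(n+2) = (n - 9) / ((n+1)(n+2)) * a_n; check: a_0 = 1, a_1 = 2, a_2 = -9/2, a_3 = -8/3, a_4 = 21/8, a_5 = 4/5


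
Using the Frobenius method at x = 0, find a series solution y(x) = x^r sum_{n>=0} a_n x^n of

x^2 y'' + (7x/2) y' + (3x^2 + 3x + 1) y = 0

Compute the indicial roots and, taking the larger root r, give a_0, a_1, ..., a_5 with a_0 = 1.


Write in Frobenius form y'' + (p(x)/x) y' + (q(x)/x^2) y = 0:
  p(x) = 7/2,  q(x) = 3x^2 + 3x + 1.
Indicial equation: r(r-1) + (7/2) r + (1) = 0 -> roots r_1 = -1/2, r_2 = -2.
Take r = r_1 = -1/2. Let y(x) = x^r sum_{n>=0} a_n x^n with a_0 = 1.
Substitute y = x^r sum a_n x^n and match x^{r+n}. The recurrence is
  D(n) a_n + 3 a_{n-1} + 3 a_{n-2} = 0,  where D(n) = (r+n)(r+n-1) + (7/2)(r+n) + (1).
  a_n = [-3 a_{n-1} - 3 a_{n-2}] / D(n).
Since the indicial polynomial factors as (r - r_1)(r - r_2), D(n) = (r_1 + n - r_1)(r_1 + n - r_2) = n(n + 3/2).
Evaluating step by step (a_0 = 1):
  n = 1: D(1) = 1(1 + 3/2) = 5/2; numerator = -3(1) = -3; a_1 = (-3)/(5/2) = -6/5
  n = 2: D(2) = 2(2 + 3/2) = 7; numerator = -3(-6/5) - 3(1) = 3/5; a_2 = (3/5)/(7) = 3/35
  n = 3: D(3) = 3(3 + 3/2) = 27/2; numerator = -3(3/35) - 3(-6/5) = 117/35; a_3 = (117/35)/(27/2) = 26/105
  n = 4: D(4) = 4(4 + 3/2) = 22; numerator = -3(26/105) - 3(3/35) = -1; a_4 = (-1)/(22) = -1/22
  n = 5: D(5) = 5(5 + 3/2) = 65/2; numerator = -3(-1/22) - 3(26/105) = -467/770; a_5 = (-467/770)/(65/2) = -467/25025

r = -1/2; a_0 = 1; a_1 = -6/5; a_2 = 3/35; a_3 = 26/105; a_4 = -1/22; a_5 = -467/25025


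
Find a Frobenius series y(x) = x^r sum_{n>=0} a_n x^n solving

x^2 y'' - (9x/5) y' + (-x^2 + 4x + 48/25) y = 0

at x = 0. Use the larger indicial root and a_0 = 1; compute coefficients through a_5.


Write in Frobenius form y'' + (p(x)/x) y' + (q(x)/x^2) y = 0:
  p(x) = -9/5,  q(x) = -x^2 + 4x + 48/25.
Indicial equation: r(r-1) + (-9/5) r + (48/25) = 0 -> roots r_1 = 8/5, r_2 = 6/5.
Take r = r_1 = 8/5. Let y(x) = x^r sum_{n>=0} a_n x^n with a_0 = 1.
Substitute y = x^r sum a_n x^n and match x^{r+n}. The recurrence is
  D(n) a_n + 4 a_{n-1} - 1 a_{n-2} = 0,  where D(n) = (r+n)(r+n-1) + (-9/5)(r+n) + (48/25).
  a_n = [-4 a_{n-1} + 1 a_{n-2}] / D(n).
Since the indicial polynomial factors as (r - r_1)(r - r_2), D(n) = (r_1 + n - r_1)(r_1 + n - r_2) = n(n + 2/5).
Evaluating step by step (a_0 = 1):
  n = 1: D(1) = 1(1 + 2/5) = 7/5; numerator = -4(1) = -4; a_1 = (-4)/(7/5) = -20/7
  n = 2: D(2) = 2(2 + 2/5) = 24/5; numerator = -4(-20/7) + 1(1) = 87/7; a_2 = (87/7)/(24/5) = 145/56
  n = 3: D(3) = 3(3 + 2/5) = 51/5; numerator = -4(145/56) + 1(-20/7) = -185/14; a_3 = (-185/14)/(51/5) = -925/714
  n = 4: D(4) = 4(4 + 2/5) = 88/5; numerator = -4(-925/714) + 1(145/56) = 22195/2856; a_4 = (22195/2856)/(88/5) = 110975/251328
  n = 5: D(5) = 5(5 + 2/5) = 27; numerator = -4(110975/251328) + 1(-925/714) = -64125/20944; a_5 = (-64125/20944)/(27) = -2375/20944

r = 8/5; a_0 = 1; a_1 = -20/7; a_2 = 145/56; a_3 = -925/714; a_4 = 110975/251328; a_5 = -2375/20944


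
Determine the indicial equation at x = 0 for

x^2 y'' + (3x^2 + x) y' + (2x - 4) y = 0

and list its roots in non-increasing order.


Divide by x^2 to reach normal form y'' + P_1(x) y' + P_2(x) y = 0 with P_1(x) = 3 + 1/x and P_2(x) = 2/x - 4/x^2.
x = 0 is a singular point because the y'-coefficient 3 + 1/x has a pole at x = 0 and the y-coefficient 2/x - 4/x^2 has a pole at x = 0.
It is a regular singular point because x P_1(x) = p(x) = 3x + 1 and x^2 P_2(x) = q(x) = 2x - 4 are polynomials, hence analytic at x = 0.
p(0) = 1,  q(0) = -4.
Indicial equation: r(r-1) + p(0) r + q(0) = 0, i.e. r^2 + (p(0) - 1) r + q(0) = 0, i.e. r^2 - 4 = 0.
Discriminant: (0)^2 - 4(-4) = 16, so r = (0 ± 4)/2.
Solving: r_1 = 2, r_2 = -2.

indicial: r^2 - 4 = 0; roots r_1 = 2, r_2 = -2


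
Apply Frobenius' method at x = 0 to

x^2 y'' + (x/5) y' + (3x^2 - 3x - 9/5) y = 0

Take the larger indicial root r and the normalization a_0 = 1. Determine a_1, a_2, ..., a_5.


Write in Frobenius form y'' + (p(x)/x) y' + (q(x)/x^2) y = 0:
  p(x) = 1/5,  q(x) = 3x^2 - 3x - 9/5.
Indicial equation: r(r-1) + (1/5) r + (-9/5) = 0 -> roots r_1 = 9/5, r_2 = -1.
Take r = r_1 = 9/5. Let y(x) = x^r sum_{n>=0} a_n x^n with a_0 = 1.
Substitute y = x^r sum a_n x^n and match x^{r+n}. The recurrence is
  D(n) a_n - 3 a_{n-1} + 3 a_{n-2} = 0,  where D(n) = (r+n)(r+n-1) + (1/5)(r+n) + (-9/5).
  a_n = [3 a_{n-1} - 3 a_{n-2}] / D(n).
Since the indicial polynomial factors as (r - r_1)(r - r_2), D(n) = (r_1 + n - r_1)(r_1 + n - r_2) = n(n + 14/5).
Evaluating step by step (a_0 = 1):
  n = 1: D(1) = 1(1 + 14/5) = 19/5; numerator = 3(1) = 3; a_1 = (3)/(19/5) = 15/19
  n = 2: D(2) = 2(2 + 14/5) = 48/5; numerator = 3(15/19) - 3(1) = -12/19; a_2 = (-12/19)/(48/5) = -5/76
  n = 3: D(3) = 3(3 + 14/5) = 87/5; numerator = 3(-5/76) - 3(15/19) = -195/76; a_3 = (-195/76)/(87/5) = -325/2204
  n = 4: D(4) = 4(4 + 14/5) = 136/5; numerator = 3(-325/2204) - 3(-5/76) = -135/551; a_4 = (-135/551)/(136/5) = -675/74936
  n = 5: D(5) = 5(5 + 14/5) = 39; numerator = 3(-675/74936) - 3(-325/2204) = 31125/74936; a_5 = (31125/74936)/(39) = 10375/974168

r = 9/5; a_0 = 1; a_1 = 15/19; a_2 = -5/76; a_3 = -325/2204; a_4 = -675/74936; a_5 = 10375/974168


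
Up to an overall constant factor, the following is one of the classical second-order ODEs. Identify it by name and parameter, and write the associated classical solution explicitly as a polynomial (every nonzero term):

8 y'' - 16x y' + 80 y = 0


All three coefficients share the factor 8; dividing through by 8 gives  y'' - 2x y' + 10 y = 0.
This matches the Hermite equation y'' - 2x y' + 2n y = 0 with 2n = 10, so n = 5; the polynomial solution is H_5(x).
With y = sum_k a_k x^k, matching x^k gives (k+2)(k+1) a_{k+2} = 2(k - n) a_k = 2(k - 5) a_k. The right side vanishes at k = 5, so the series with the parity of 5 terminates at degree 5.
Standard normalization: leading coefficient of H_n is 2^n, so a_5 = 2^5 = 32. Work downward with a_k = (k+1)(k+2) a_{k+2} / (2(k - n)):
  a_3 = (4)(5)(32) / (2(3 - 5)) = 640/(-4) = -160
  a_1 = (2)(3)(-160) / (2(1 - 5)) = -960/(-8) = 120
Hence H_5(x) = 32 x^5 - 160 x^3 + 120 x.

H_5(x); series = 32 x^5 - 160 x^3 + 120 x


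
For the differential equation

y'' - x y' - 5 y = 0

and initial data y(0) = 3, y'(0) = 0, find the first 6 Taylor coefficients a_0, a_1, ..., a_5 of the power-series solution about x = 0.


Ansatz: y(x) = sum_{n>=0} a_n x^n, so y'(x) = sum_{n>=1} n a_n x^(n-1) and y''(x) = sum_{n>=2} n(n-1) a_n x^(n-2).
Substitute into P(x) y'' + Q(x) y' + R(x) y = 0 with P(x) = 1, Q(x) = -x, R(x) = -5, and match powers of x.
Initial conditions: a_0 = 3, a_1 = 0.
Setting the coefficient of each power of x to zero and solving order by order (substituting the coefficients already found):
  x^0: 2 a_2 - 5 a_0 = 0  ->  2 a_2 = 5 a_0 = 15  ->  a_2 = 15/2
  x^1: 6 a_3 - 6 a_1 = 0  ->  6 a_3 = 6 a_1 = 0  ->  a_3 = 0
  x^2: 12 a_4 - 7 a_2 = 0  ->  12 a_4 = 7 a_2 = 105/2  ->  a_4 = 35/8
  x^3: 20 a_5 - 8 a_3 = 0  ->  20 a_5 = 8 a_3 = 0  ->  a_5 = 0
Truncated series: y(x) = 3 + (15/2) x^2 + (35/8) x^4 + O(x^6).

a_0 = 3; a_1 = 0; a_2 = 15/2; a_3 = 0; a_4 = 35/8; a_5 = 0
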